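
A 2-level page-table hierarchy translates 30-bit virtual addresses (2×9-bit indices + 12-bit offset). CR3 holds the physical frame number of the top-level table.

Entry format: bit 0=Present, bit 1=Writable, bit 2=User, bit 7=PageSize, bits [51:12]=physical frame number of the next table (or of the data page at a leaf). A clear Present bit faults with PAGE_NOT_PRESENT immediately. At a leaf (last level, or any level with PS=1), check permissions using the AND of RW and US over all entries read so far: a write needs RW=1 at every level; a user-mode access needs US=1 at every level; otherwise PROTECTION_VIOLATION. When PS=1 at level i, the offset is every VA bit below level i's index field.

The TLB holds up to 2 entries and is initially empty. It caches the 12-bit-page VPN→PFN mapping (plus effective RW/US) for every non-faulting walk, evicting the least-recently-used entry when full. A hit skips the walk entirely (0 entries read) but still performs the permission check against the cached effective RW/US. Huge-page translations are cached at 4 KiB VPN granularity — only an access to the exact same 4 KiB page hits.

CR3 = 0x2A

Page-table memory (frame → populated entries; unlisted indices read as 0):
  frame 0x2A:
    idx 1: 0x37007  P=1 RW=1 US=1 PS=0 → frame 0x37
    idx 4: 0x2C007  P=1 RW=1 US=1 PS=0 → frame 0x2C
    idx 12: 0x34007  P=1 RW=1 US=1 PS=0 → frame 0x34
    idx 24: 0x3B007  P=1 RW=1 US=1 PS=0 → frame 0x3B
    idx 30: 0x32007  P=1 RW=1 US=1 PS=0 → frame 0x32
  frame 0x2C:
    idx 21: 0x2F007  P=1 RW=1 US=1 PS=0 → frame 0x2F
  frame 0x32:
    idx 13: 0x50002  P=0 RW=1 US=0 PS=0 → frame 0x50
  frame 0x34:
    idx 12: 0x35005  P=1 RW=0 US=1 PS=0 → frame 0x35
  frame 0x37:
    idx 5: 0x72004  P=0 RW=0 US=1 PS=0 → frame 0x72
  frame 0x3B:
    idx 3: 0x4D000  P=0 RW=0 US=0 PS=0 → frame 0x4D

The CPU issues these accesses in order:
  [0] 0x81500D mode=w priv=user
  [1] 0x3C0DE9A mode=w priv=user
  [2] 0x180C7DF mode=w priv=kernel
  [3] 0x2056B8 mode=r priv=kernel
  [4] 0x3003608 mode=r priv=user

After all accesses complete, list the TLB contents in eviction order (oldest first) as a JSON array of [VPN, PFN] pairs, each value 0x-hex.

Per-access translation:
#0 VA=0x81500D (w,user):
  [0] read 0x2A idx=4: raw=0x2C007 flags P=1 W=1 U=1 S=0
  [1] read 0x2C idx=21: raw=0x2F007 flags P=1 W=1 U=1 S=0
  ⇒ phys 0x2F00D  [2 reads]
#1 VA=0x3C0DE9A (w,user):
  [0] read 0x2A idx=30: raw=0x32007 flags P=1 W=1 U=1 S=0
  [1] read 0x32 idx=13: raw=0x50002 flags P=0 W=1 U=0 S=0
  → PAGE_NOT_PRESENT  (2 entries read)
#2 VA=0x180C7DF (w,kernel):
  [0] read 0x2A idx=12: raw=0x34007 flags P=1 W=1 U=1 S=0
  [1] read 0x34 idx=12: raw=0x35005 flags P=1 W=0 U=1 S=0
  → PROTECTION_VIOLATION  (2 entries read)
#3 VA=0x2056B8 (r,kernel):
  [0] read 0x2A idx=1: raw=0x37007 flags P=1 W=1 U=1 S=0
  [1] read 0x37 idx=5: raw=0x72004 flags P=0 W=0 U=1 S=0
  → PAGE_NOT_PRESENT  (2 entries read)
#4 VA=0x3003608 (r,user):
  [0] read 0x2A idx=24: raw=0x3B007 flags P=1 W=1 U=1 S=0
  [1] read 0x3B idx=3: raw=0x4D000 flags P=0 W=0 U=0 S=0
  → PAGE_NOT_PRESENT  (2 entries read)

TLB: [["0x815", "0x2F"]]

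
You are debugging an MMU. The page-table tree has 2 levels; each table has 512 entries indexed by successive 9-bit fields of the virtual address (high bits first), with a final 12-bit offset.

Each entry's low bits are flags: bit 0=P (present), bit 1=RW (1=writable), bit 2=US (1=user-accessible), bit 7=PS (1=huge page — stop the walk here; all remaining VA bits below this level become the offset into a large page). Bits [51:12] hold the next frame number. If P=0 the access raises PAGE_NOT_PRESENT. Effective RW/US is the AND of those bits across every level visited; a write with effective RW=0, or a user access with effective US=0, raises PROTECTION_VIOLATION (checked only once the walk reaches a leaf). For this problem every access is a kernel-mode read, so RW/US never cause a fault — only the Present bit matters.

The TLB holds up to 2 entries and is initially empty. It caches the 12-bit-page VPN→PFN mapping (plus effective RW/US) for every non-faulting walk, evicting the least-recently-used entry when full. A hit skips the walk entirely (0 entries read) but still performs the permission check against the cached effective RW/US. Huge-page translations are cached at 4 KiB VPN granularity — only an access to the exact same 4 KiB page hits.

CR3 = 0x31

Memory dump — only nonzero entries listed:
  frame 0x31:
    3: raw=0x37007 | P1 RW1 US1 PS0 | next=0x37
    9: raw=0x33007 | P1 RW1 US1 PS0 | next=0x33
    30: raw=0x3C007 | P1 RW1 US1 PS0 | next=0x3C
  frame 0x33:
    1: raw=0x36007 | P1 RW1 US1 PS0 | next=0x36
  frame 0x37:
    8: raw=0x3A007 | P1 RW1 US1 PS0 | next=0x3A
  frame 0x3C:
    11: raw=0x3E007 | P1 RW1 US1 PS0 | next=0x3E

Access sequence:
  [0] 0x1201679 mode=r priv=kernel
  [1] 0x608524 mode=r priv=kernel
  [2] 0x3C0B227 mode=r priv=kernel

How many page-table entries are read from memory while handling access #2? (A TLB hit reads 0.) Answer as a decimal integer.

Per-access translation:
#0 VA=0x1201679 (r,kernel):
  lvl0: tbl 0x31, slot 9 ⇒ 0x33007 (P1/RW1/US1/PS0)
  lvl1: tbl 0x33, slot 1 ⇒ 0x36007 (P1/RW1/US1/PS0)
  ⇒ phys 0x36679  [2 reads]
#1 VA=0x608524 (r,kernel):
  lvl0: tbl 0x31, slot 3 ⇒ 0x37007 (P1/RW1/US1/PS0)
  lvl1: tbl 0x37, slot 8 ⇒ 0x3A007 (P1/RW1/US1/PS0)
  ⇒ phys 0x3A524  [2 reads]
#2 VA=0x3C0B227 (r,kernel):
  lvl0: tbl 0x31, slot 30 ⇒ 0x3C007 (P1/RW1/US1/PS0)
  lvl1: tbl 0x3C, slot 11 ⇒ 0x3E007 (P1/RW1/US1/PS0)
  ⇒ phys 0x3E227  [2 reads]

Entries read for #2: 2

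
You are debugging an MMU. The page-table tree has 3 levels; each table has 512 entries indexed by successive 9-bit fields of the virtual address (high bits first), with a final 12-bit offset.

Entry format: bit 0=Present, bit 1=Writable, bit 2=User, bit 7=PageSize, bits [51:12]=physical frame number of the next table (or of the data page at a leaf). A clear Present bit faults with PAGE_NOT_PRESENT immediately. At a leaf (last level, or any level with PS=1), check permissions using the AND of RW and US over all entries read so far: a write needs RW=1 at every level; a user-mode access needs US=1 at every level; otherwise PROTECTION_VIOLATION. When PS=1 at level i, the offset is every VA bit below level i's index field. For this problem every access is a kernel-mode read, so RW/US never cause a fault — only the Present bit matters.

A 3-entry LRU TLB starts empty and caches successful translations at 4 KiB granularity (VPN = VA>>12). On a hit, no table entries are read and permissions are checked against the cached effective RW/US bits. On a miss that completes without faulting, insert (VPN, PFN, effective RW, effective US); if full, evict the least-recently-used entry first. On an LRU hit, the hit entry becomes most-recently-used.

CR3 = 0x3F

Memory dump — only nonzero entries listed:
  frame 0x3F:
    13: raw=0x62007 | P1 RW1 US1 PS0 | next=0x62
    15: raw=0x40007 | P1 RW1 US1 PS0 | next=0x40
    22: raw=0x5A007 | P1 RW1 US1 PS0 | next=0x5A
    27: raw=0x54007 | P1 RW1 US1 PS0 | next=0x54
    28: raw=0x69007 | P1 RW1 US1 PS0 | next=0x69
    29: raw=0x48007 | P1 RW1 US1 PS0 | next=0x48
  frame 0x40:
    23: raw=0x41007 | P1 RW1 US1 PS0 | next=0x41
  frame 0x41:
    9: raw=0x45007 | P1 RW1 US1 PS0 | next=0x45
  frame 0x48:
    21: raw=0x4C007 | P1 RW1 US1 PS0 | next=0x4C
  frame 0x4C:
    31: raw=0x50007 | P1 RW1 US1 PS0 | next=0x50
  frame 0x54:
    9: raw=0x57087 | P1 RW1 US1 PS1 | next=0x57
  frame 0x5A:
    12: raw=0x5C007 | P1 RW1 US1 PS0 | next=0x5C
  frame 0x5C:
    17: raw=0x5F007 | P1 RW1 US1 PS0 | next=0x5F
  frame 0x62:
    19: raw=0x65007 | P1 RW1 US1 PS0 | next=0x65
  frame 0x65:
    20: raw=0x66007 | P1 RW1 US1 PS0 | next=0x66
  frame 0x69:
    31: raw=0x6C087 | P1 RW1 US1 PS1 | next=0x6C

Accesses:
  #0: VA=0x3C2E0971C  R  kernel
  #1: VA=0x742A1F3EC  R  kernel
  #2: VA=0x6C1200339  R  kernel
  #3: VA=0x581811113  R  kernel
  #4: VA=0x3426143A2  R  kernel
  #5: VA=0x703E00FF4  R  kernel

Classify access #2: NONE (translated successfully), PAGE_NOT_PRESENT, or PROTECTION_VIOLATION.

Walk each access:
#0 VA=0x3C2E0971C (r,kernel):
  L0: frame=0x3F idx=15 entry=0x40007 [P=1 RW=1 US=1 PS=0]
  L1: frame=0x40 idx=23 entry=0x41007 [P=1 RW=1 US=1 PS=0]
  L2: frame=0x41 idx=9 entry=0x45007 [P=1 RW=1 US=1 PS=0]
  → PA=0x4571C  (3 entries read)
#1 VA=0x742A1F3EC (r,kernel):
  L0: frame=0x3F idx=29 entry=0x48007 [P=1 RW=1 US=1 PS=0]
  L1: frame=0x48 idx=21 entry=0x4C007 [P=1 RW=1 US=1 PS=0]
  L2: frame=0x4C idx=31 entry=0x50007 [P=1 RW=1 US=1 PS=0]
  → PA=0x503EC  (3 entries read)
#2 VA=0x6C1200339 (r,kernel):
  L0: frame=0x3F idx=27 entry=0x54007 [P=1 RW=1 US=1 PS=0]
  L1: frame=0x54 idx=9 entry=0x57087 [P=1 RW=1 US=1 PS=1]
  → PA=0x57339 (huge @L1)  (2 entries read)
#3 VA=0x581811113 (r,kernel):
  L0: frame=0x3F idx=22 entry=0x5A007 [P=1 RW=1 US=1 PS=0]
  L1: frame=0x5A idx=12 entry=0x5C007 [P=1 RW=1 US=1 PS=0]
  L2: frame=0x5C idx=17 entry=0x5F007 [P=1 RW=1 US=1 PS=0]
  → PA=0x5F113  (3 entries read)
#4 VA=0x3426143A2 (r,kernel):
  L0: frame=0x3F idx=13 entry=0x62007 [P=1 RW=1 US=1 PS=0]
  L1: frame=0x62 idx=19 entry=0x65007 [P=1 RW=1 US=1 PS=0]
  L2: frame=0x65 idx=20 entry=0x66007 [P=1 RW=1 US=1 PS=0]
  → PA=0x663A2  (3 entries read)
#5 VA=0x703E00FF4 (r,kernel):
  L0: frame=0x3F idx=28 entry=0x69007 [P=1 RW=1 US=1 PS=0]
  L1: frame=0x69 idx=31 entry=0x6C087 [P=1 RW=1 US=1 PS=1]
  → PA=0x6CFF4 (huge @L1)  (2 entries read)

Access #2 fault: NONE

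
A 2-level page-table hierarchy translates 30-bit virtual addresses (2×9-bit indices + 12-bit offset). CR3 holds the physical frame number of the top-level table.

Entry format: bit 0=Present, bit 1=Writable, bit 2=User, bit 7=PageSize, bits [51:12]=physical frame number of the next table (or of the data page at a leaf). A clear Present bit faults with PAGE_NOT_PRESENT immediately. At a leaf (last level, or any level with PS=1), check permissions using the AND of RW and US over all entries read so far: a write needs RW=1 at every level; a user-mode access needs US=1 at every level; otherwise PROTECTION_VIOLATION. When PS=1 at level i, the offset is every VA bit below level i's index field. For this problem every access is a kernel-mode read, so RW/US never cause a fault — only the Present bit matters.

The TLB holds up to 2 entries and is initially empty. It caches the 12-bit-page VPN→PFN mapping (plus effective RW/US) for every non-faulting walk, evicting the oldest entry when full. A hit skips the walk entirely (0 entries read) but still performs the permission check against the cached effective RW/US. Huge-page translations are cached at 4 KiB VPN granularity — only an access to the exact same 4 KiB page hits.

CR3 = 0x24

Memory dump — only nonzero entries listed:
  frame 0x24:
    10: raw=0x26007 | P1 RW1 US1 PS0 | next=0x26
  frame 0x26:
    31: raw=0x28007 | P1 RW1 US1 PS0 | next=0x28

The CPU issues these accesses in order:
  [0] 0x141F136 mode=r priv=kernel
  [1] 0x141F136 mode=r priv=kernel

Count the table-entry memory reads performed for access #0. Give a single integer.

Trace:
#0 VA=0x141F136 (r,kernel):
  lvl0: tbl 0x24, slot 10 ⇒ 0x26007 (P1/RW1/US1/PS0)
  lvl1: tbl 0x26, slot 31 ⇒ 0x28007 (P1/RW1/US1/PS0)
  ✓ 0x28136  — 2 lookups
#1 VA=0x141F136 (r,kernel):
  TLB hit vpn=0x141F → PA=0x28136

Entries read for #0: 2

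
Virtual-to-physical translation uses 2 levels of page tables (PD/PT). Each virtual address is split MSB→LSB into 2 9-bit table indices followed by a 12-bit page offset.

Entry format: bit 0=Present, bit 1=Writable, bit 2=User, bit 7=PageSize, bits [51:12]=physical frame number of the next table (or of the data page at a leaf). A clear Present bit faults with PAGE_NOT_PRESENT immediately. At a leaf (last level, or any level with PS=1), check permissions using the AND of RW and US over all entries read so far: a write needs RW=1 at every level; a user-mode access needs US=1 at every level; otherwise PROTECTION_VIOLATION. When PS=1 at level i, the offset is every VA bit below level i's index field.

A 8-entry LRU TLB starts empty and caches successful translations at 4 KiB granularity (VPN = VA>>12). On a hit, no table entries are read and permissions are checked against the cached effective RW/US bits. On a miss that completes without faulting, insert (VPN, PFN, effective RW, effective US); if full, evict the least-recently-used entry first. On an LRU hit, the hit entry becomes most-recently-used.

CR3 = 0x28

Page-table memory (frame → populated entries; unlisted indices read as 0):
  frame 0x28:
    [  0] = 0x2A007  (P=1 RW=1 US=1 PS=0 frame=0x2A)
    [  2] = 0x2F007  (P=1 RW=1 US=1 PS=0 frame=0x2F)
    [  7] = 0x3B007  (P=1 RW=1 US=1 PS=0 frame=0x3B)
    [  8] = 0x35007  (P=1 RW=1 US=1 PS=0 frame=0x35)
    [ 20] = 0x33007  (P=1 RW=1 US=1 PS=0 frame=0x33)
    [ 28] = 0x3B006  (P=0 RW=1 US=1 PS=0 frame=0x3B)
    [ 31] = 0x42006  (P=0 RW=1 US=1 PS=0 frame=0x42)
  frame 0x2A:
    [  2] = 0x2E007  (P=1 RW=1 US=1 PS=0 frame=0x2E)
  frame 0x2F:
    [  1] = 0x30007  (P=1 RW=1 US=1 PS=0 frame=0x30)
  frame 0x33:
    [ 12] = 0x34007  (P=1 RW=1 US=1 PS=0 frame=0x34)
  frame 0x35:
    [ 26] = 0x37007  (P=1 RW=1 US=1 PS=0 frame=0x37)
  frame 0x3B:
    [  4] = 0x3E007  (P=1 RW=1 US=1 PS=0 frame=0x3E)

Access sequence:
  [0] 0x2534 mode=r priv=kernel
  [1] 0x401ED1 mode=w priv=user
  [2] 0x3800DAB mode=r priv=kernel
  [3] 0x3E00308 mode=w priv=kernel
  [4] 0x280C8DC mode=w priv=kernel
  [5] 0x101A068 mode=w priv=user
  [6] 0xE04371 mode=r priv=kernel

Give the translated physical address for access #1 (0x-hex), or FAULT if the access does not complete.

Walk each access:
#0 VA=0x2534 (r,kernel):
  L0 @0x28[0] → 0x2A007  P=1,RW=1,US=1,PS=0
  L1 @0x2A[2] → 0x2E007  P=1,RW=1,US=1,PS=0
  ✓ 0x2E534  — 2 lookups
#1 VA=0x401ED1 (w,user):
  L0 @0x28[2] → 0x2F007  P=1,RW=1,US=1,PS=0
  L1 @0x2F[1] → 0x30007  P=1,RW=1,US=1,PS=0
  ✓ 0x30ED1  — 2 lookups
#2 VA=0x3800DAB (r,kernel):
  L0 @0x28[28] → 0x3B006  P=0,RW=1,US=1,PS=0
  ✗ PAGE_NOT_PRESENT  [1 reads]
#3 VA=0x3E00308 (w,kernel):
  L0 @0x28[31] → 0x42006  P=0,RW=1,US=1,PS=0
  ✗ PAGE_NOT_PRESENT  [1 reads]
#4 VA=0x280C8DC (w,kernel):
  L0 @0x28[20] → 0x33007  P=1,RW=1,US=1,PS=0
  L1 @0x33[12] → 0x34007  P=1,RW=1,US=1,PS=0
  ✓ 0x348DC  — 2 lookups
#5 VA=0x101A068 (w,user):
  L0 @0x28[8] → 0x35007  P=1,RW=1,US=1,PS=0
  L1 @0x35[26] → 0x37007  P=1,RW=1,US=1,PS=0
  ✓ 0x37068  — 2 lookups
#6 VA=0xE04371 (r,kernel):
  L0 @0x28[7] → 0x3B007  P=1,RW=1,US=1,PS=0
  L1 @0x3B[4] → 0x3E007  P=1,RW=1,US=1,PS=0
  ✓ 0x3E371  — 2 lookups

Access #1 PA: 0x30ED1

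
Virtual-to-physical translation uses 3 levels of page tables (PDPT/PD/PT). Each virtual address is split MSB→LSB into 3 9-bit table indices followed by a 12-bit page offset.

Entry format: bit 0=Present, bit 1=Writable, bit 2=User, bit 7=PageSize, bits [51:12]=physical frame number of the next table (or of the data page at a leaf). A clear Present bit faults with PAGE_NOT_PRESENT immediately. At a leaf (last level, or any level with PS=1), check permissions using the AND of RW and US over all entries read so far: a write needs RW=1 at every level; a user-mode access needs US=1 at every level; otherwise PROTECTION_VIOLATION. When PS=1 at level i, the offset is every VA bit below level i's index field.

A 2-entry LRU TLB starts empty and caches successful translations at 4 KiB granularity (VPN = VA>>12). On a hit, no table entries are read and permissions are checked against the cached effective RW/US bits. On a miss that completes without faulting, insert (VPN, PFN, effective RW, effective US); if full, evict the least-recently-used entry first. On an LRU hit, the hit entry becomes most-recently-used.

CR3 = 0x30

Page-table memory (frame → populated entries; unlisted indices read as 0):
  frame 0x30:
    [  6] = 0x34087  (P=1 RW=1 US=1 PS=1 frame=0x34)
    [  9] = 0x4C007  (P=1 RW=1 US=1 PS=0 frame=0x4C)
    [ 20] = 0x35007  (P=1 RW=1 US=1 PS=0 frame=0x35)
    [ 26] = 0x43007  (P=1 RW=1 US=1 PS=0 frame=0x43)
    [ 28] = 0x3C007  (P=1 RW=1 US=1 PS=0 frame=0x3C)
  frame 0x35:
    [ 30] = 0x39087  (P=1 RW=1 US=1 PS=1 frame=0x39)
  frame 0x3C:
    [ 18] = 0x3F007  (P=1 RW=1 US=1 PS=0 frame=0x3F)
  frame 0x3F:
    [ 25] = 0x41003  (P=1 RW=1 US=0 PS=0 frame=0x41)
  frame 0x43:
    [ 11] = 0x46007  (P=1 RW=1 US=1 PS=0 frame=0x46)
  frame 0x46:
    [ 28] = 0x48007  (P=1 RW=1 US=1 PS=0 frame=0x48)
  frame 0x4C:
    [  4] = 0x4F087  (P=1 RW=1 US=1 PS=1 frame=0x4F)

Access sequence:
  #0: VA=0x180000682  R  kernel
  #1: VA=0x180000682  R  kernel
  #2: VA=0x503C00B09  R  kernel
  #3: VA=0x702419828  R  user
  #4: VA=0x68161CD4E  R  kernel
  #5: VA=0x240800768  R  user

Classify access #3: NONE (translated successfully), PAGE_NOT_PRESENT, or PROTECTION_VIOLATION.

Trace:
#0 VA=0x180000682 (r,kernel):
  lvl0: tbl 0x30, slot 6 ⇒ 0x34087 (P1/RW1/US1/PS1)
  → PA=0x34682 (huge @L0)  (1 entries read)
#1 VA=0x180000682 (r,kernel):
  TLB hit vpn=0x180000 → PA=0x34682
#2 VA=0x503C00B09 (r,kernel):
  lvl0: tbl 0x30, slot 20 ⇒ 0x35007 (P1/RW1/US1/PS0)
  lvl1: tbl 0x35, slot 30 ⇒ 0x39087 (P1/RW1/US1/PS1)
  → PA=0x39B09 (huge @L1)  (2 entries read)
#3 VA=0x702419828 (r,user):
  lvl0: tbl 0x30, slot 28 ⇒ 0x3C007 (P1/RW1/US1/PS0)
  lvl1: tbl 0x3C, slot 18 ⇒ 0x3F007 (P1/RW1/US1/PS0)
  lvl2: tbl 0x3F, slot 25 ⇒ 0x41003 (P1/RW1/US0/PS0)
  → PROTECTION_VIOLATION  (3 entries read)
#4 VA=0x68161CD4E (r,kernel):
  lvl0: tbl 0x30, slot 26 ⇒ 0x43007 (P1/RW1/US1/PS0)
  lvl1: tbl 0x43, slot 11 ⇒ 0x46007 (P1/RW1/US1/PS0)
  lvl2: tbl 0x46, slot 28 ⇒ 0x48007 (P1/RW1/US1/PS0)
  → PA=0x48D4E  (3 entries read)
#5 VA=0x240800768 (r,user):
  lvl0: tbl 0x30, slot 9 ⇒ 0x4C007 (P1/RW1/US1/PS0)
  lvl1: tbl 0x4C, slot 4 ⇒ 0x4F087 (P1/RW1/US1/PS1)
  → PA=0x4F768 (huge @L1)  (2 entries read)

Access #3 fault: PROTECTION_VIOLATION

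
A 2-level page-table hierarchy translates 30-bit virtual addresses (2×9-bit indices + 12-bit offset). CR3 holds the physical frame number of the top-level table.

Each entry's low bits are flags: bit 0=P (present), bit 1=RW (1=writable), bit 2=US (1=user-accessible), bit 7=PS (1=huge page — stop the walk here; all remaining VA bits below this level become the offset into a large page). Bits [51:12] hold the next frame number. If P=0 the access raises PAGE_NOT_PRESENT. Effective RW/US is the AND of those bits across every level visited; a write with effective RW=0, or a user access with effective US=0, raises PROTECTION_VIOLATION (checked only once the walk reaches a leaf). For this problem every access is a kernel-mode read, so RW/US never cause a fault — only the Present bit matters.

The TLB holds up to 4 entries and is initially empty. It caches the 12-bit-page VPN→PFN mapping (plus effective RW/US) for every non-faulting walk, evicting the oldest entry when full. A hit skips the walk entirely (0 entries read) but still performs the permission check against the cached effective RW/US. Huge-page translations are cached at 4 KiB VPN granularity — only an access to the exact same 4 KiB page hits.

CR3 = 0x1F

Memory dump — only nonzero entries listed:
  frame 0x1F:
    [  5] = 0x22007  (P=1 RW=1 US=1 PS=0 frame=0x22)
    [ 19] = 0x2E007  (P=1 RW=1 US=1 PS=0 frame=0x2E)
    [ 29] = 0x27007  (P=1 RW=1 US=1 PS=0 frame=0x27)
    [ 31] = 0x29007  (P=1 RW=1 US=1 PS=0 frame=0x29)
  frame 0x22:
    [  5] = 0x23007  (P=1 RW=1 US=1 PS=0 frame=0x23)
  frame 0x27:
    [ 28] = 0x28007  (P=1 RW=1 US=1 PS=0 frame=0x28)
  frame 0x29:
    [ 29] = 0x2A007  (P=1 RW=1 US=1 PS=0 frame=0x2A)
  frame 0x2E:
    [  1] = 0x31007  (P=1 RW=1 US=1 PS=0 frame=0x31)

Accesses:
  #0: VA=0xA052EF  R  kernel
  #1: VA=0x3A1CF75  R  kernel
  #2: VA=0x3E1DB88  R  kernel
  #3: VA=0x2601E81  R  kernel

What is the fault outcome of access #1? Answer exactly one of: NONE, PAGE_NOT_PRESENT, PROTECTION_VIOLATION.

Trace:
#0 VA=0xA052EF (r,kernel):
  [0] read 0x1F idx=5: raw=0x22007 flags P=1 W=1 U=1 S=0
  [1] read 0x22 idx=5: raw=0x23007 flags P=1 W=1 U=1 S=0
  ⇒ phys 0x232EF  [2 reads]
#1 VA=0x3A1CF75 (r,kernel):
  [0] read 0x1F idx=29: raw=0x27007 flags P=1 W=1 U=1 S=0
  [1] read 0x27 idx=28: raw=0x28007 flags P=1 W=1 U=1 S=0
  ⇒ phys 0x28F75  [2 reads]
#2 VA=0x3E1DB88 (r,kernel):
  [0] read 0x1F idx=31: raw=0x29007 flags P=1 W=1 U=1 S=0
  [1] read 0x29 idx=29: raw=0x2A007 flags P=1 W=1 U=1 S=0
  ⇒ phys 0x2AB88  [2 reads]
#3 VA=0x2601E81 (r,kernel):
  [0] read 0x1F idx=19: raw=0x2E007 flags P=1 W=1 U=1 S=0
  [1] read 0x2E idx=1: raw=0x31007 flags P=1 W=1 U=1 S=0
  ⇒ phys 0x31E81  [2 reads]

Access #1 fault: NONE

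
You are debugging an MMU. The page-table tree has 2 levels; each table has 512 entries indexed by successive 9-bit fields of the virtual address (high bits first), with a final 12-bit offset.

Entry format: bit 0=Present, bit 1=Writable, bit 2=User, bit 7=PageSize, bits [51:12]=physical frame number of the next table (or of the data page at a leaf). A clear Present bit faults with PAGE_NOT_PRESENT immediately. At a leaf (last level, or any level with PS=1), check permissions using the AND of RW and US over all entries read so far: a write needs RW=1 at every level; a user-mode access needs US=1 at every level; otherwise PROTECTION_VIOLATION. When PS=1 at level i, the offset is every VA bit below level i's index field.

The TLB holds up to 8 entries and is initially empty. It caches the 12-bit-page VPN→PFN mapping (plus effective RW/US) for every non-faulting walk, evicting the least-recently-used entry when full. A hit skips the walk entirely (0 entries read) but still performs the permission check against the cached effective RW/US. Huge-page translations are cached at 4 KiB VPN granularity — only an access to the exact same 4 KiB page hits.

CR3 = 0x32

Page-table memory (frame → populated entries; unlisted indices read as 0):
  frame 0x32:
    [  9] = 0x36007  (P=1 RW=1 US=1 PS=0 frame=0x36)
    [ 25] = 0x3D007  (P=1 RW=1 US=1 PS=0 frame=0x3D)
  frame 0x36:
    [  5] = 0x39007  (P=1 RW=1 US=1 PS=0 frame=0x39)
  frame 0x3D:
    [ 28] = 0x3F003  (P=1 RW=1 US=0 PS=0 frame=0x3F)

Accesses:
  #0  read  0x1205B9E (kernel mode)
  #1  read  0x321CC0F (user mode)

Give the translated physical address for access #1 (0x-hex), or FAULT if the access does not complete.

Walk each access:
#0 VA=0x1205B9E (r,kernel):
  [0] read 0x32 idx=9: raw=0x36007 flags P=1 W=1 U=1 S=0
  [1] read 0x36 idx=5: raw=0x39007 flags P=1 W=1 U=1 S=0
  ✓ 0x39B9E  — 2 lookups
#1 VA=0x321CC0F (r,user):
  [0] read 0x32 idx=25: raw=0x3D007 flags P=1 W=1 U=1 S=0
  [1] read 0x3D idx=28: raw=0x3F003 flags P=1 W=1 U=0 S=0
  → PROTECTION_VIOLATION  (2 entries read)

Access #1 PA: FAULT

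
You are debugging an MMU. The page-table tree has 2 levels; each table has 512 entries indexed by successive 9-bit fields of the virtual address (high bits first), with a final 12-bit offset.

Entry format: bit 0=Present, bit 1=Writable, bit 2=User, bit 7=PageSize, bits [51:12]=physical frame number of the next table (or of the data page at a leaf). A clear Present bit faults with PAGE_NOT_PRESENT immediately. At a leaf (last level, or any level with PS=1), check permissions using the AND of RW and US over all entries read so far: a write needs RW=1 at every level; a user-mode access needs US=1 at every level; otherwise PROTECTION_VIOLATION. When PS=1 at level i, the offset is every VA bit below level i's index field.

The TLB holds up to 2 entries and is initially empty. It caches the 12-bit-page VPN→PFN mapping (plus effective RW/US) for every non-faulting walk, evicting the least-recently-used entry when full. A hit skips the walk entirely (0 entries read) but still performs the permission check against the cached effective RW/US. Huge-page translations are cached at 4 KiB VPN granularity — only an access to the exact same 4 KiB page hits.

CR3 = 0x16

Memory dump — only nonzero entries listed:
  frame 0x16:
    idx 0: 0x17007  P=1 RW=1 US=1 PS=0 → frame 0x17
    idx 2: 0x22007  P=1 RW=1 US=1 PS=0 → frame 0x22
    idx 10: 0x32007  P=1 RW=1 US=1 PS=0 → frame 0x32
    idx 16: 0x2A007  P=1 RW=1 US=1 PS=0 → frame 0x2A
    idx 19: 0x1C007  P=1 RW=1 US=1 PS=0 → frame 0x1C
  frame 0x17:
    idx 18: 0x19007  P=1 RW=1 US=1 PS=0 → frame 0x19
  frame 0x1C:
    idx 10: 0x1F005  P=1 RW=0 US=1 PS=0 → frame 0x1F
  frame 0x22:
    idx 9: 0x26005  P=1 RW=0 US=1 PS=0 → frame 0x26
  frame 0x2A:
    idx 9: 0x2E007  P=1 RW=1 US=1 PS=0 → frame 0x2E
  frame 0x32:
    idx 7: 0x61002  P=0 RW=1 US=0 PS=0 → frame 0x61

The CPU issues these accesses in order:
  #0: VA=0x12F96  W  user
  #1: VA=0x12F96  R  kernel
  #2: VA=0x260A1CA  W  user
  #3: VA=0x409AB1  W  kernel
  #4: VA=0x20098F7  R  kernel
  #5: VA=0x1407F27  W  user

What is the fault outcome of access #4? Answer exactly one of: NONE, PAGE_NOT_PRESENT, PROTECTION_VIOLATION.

Walk each access:
#0 VA=0x12F96 (w,user):
  L0: frame=0x16 idx=0 entry=0x17007 [P=1 RW=1 US=1 PS=0]
  L1: frame=0x17 idx=18 entry=0x19007 [P=1 RW=1 US=1 PS=0]
  ✓ 0x19F96  — 2 lookups
#1 VA=0x12F96 (r,kernel):
  TLB hit vpn=0x12 → PA=0x19F96
#2 VA=0x260A1CA (w,user):
  L0: frame=0x16 idx=19 entry=0x1C007 [P=1 RW=1 US=1 PS=0]
  L1: frame=0x1C idx=10 entry=0x1F005 [P=1 RW=0 US=1 PS=0]
  ✗ PROTECTION_VIOLATION  [2 reads]
#3 VA=0x409AB1 (w,kernel):
  L0: frame=0x16 idx=2 entry=0x22007 [P=1 RW=1 US=1 PS=0]
  L1: frame=0x22 idx=9 entry=0x26005 [P=1 RW=0 US=1 PS=0]
  ✗ PROTECTION_VIOLATION  [2 reads]
#4 VA=0x20098F7 (r,kernel):
  L0: frame=0x16 idx=16 entry=0x2A007 [P=1 RW=1 US=1 PS=0]
  L1: frame=0x2A idx=9 entry=0x2E007 [P=1 RW=1 US=1 PS=0]
  ✓ 0x2E8F7  — 2 lookups
#5 VA=0x1407F27 (w,user):
  L0: frame=0x16 idx=10 entry=0x32007 [P=1 RW=1 US=1 PS=0]
  L1: frame=0x32 idx=7 entry=0x61002 [P=0 RW=1 US=0 PS=0]
  ✗ PAGE_NOT_PRESENT  [2 reads]

Access #4 fault: NONE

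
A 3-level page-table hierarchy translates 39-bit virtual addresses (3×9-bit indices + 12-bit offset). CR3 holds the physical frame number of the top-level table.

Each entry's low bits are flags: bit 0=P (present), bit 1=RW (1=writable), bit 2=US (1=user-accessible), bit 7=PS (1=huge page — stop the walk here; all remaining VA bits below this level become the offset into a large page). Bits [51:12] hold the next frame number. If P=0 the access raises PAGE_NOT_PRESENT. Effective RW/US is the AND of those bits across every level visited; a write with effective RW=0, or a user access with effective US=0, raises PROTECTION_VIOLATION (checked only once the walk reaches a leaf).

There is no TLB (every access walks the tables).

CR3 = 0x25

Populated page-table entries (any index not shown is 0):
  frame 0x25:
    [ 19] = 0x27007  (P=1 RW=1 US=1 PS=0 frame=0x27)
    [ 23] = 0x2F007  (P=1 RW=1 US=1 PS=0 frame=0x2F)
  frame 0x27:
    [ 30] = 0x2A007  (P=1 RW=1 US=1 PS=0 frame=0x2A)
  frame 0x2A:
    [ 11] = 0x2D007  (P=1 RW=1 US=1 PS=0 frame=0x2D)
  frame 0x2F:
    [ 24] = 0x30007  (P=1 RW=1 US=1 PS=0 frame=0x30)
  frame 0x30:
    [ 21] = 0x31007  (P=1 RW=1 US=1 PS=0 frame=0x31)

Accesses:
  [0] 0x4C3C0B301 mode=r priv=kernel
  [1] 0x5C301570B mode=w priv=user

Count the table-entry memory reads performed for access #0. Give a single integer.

Walk each access:
#0 VA=0x4C3C0B301 (r,kernel):
  lvl0: tbl 0x25, slot 19 ⇒ 0x27007 (P1/RW1/US1/PS0)
  lvl1: tbl 0x27, slot 30 ⇒ 0x2A007 (P1/RW1/US1/PS0)
  lvl2: tbl 0x2A, slot 11 ⇒ 0x2D007 (P1/RW1/US1/PS0)
  ✓ 0x2D301  — 3 lookups
#1 VA=0x5C301570B (w,user):
  lvl0: tbl 0x25, slot 23 ⇒ 0x2F007 (P1/RW1/US1/PS0)
  lvl1: tbl 0x2F, slot 24 ⇒ 0x30007 (P1/RW1/US1/PS0)
  lvl2: tbl 0x30, slot 21 ⇒ 0x31007 (P1/RW1/US1/PS0)
  ✓ 0x3170B  — 3 lookups

Entries read for #0: 3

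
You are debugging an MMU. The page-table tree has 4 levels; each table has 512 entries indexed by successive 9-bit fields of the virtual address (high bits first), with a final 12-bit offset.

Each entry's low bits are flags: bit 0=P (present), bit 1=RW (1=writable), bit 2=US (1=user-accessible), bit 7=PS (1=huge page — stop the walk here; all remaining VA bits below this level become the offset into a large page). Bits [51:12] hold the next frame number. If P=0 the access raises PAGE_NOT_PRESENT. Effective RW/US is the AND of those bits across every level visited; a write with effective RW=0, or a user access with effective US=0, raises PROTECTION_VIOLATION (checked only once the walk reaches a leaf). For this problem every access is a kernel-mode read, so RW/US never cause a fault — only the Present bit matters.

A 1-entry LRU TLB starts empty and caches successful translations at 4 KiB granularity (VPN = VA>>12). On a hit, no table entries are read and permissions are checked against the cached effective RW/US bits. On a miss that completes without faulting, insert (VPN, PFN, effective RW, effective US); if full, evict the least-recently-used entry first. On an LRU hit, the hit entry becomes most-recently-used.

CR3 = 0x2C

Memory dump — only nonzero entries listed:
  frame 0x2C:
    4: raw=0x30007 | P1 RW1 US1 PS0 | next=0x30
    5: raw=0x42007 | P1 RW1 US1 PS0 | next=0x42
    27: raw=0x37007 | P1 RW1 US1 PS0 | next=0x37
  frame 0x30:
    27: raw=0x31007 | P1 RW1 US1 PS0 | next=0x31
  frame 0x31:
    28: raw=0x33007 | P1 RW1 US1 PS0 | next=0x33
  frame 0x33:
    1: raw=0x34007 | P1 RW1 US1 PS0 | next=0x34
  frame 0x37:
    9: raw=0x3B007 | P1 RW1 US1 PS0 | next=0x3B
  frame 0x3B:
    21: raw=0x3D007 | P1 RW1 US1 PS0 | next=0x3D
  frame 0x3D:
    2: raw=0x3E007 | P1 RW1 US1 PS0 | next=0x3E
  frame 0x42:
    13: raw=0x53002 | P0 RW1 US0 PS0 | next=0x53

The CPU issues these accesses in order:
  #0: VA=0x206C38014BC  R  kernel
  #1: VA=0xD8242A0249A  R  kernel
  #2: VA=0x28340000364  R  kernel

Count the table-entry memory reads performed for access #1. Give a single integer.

Trace:
#0 VA=0x206C38014BC (r,kernel):
  [0] read 0x2C idx=4: raw=0x30007 flags P=1 W=1 U=1 S=0
  [1] read 0x30 idx=27: raw=0x31007 flags P=1 W=1 U=1 S=0
  [2] read 0x31 idx=28: raw=0x33007 flags P=1 W=1 U=1 S=0
  [3] read 0x33 idx=1: raw=0x34007 flags P=1 W=1 U=1 S=0
  → PA=0x344BC  (4 entries read)
#1 VA=0xD8242A0249A (r,kernel):
  [0] read 0x2C idx=27: raw=0x37007 flags P=1 W=1 U=1 S=0
  [1] read 0x37 idx=9: raw=0x3B007 flags P=1 W=1 U=1 S=0
  [2] read 0x3B idx=21: raw=0x3D007 flags P=1 W=1 U=1 S=0
  [3] read 0x3D idx=2: raw=0x3E007 flags P=1 W=1 U=1 S=0
  → PA=0x3E49A  (4 entries read)
#2 VA=0x28340000364 (r,kernel):
  [0] read 0x2C idx=5: raw=0x42007 flags P=1 W=1 U=1 S=0
  [1] read 0x42 idx=13: raw=0x53002 flags P=0 W=1 U=0 S=0
  ⇒ fault: PAGE_NOT_PRESENT  — 2 lookups

Entries read for #1: 4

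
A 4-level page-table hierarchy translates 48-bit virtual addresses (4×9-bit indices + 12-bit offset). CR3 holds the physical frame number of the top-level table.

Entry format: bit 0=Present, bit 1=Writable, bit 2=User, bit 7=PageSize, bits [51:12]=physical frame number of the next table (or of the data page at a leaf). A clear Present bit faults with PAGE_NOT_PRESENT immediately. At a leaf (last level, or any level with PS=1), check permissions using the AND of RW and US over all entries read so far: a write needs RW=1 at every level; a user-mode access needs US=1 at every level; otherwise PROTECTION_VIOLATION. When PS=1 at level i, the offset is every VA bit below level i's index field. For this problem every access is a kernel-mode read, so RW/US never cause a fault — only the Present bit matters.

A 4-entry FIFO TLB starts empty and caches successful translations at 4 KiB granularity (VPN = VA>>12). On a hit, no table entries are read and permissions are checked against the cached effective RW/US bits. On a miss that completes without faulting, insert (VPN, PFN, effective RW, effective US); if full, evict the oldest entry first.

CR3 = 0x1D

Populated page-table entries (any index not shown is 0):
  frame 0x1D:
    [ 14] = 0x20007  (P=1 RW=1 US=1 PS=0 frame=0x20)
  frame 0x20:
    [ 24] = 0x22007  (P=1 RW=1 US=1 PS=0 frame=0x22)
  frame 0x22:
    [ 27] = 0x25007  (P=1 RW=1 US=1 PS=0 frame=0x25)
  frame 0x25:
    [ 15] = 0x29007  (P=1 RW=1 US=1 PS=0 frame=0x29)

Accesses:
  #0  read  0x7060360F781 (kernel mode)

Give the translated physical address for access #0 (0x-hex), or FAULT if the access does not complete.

Per-access translation:
#0 VA=0x7060360F781 (r,kernel):
  L0 @0x1D[14] → 0x20007  P=1,RW=1,US=1,PS=0
  L1 @0x20[24] → 0x22007  P=1,RW=1,US=1,PS=0
  L2 @0x22[27] → 0x25007  P=1,RW=1,US=1,PS=0
  L3 @0x25[15] → 0x29007  P=1,RW=1,US=1,PS=0
  ⇒ phys 0x29781  [4 reads]

Access #0 PA: 0x29781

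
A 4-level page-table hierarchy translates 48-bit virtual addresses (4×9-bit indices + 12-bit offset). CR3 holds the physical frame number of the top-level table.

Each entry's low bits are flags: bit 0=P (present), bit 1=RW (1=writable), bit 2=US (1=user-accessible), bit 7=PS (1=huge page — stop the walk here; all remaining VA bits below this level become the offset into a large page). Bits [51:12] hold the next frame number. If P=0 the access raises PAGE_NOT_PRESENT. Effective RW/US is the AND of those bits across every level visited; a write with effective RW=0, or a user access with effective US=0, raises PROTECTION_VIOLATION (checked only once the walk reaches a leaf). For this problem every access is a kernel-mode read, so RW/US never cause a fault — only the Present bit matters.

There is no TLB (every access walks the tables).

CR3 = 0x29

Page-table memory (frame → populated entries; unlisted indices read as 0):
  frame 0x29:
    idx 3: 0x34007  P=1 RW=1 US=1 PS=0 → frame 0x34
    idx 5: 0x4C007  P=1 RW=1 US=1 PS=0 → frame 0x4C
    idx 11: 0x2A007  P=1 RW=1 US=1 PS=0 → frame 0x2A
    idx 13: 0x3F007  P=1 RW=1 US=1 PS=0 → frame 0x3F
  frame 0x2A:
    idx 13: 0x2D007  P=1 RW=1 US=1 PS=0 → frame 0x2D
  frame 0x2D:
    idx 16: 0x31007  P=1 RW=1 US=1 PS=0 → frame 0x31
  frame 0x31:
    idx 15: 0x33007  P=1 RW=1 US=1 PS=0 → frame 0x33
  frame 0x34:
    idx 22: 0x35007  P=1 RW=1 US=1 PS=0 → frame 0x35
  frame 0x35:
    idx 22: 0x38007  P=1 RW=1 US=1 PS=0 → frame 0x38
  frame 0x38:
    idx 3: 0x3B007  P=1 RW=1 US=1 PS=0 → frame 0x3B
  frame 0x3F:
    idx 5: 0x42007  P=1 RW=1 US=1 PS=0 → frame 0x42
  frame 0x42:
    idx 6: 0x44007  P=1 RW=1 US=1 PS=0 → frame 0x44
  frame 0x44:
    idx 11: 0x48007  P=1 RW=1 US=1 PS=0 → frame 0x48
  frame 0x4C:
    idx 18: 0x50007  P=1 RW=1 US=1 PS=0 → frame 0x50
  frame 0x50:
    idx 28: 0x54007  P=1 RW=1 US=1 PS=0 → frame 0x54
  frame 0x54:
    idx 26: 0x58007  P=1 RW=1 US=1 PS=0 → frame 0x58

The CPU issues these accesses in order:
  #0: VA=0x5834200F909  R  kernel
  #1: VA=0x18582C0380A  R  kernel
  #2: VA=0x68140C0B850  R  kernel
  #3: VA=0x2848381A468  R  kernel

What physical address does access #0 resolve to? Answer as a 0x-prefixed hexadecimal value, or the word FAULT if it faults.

Walk each access:
#0 VA=0x5834200F909 (r,kernel):
  L0: frame=0x29 idx=11 entry=0x2A007 [P=1 RW=1 US=1 PS=0]
  L1: frame=0x2A idx=13 entry=0x2D007 [P=1 RW=1 US=1 PS=0]
  L2: frame=0x2D idx=16 entry=0x31007 [P=1 RW=1 US=1 PS=0]
  L3: frame=0x31 idx=15 entry=0x33007 [P=1 RW=1 US=1 PS=0]
  → PA=0x33909  (4 entries read)
#1 VA=0x18582C0380A (r,kernel):
  L0: frame=0x29 idx=3 entry=0x34007 [P=1 RW=1 US=1 PS=0]
  L1: frame=0x34 idx=22 entry=0x35007 [P=1 RW=1 US=1 PS=0]
  L2: frame=0x35 idx=22 entry=0x38007 [P=1 RW=1 US=1 PS=0]
  L3: frame=0x38 idx=3 entry=0x3B007 [P=1 RW=1 US=1 PS=0]
  → PA=0x3B80A  (4 entries read)
#2 VA=0x68140C0B850 (r,kernel):
  L0: frame=0x29 idx=13 entry=0x3F007 [P=1 RW=1 US=1 PS=0]
  L1: frame=0x3F idx=5 entry=0x42007 [P=1 RW=1 US=1 PS=0]
  L2: frame=0x42 idx=6 entry=0x44007 [P=1 RW=1 US=1 PS=0]
  L3: frame=0x44 idx=11 entry=0x48007 [P=1 RW=1 US=1 PS=0]
  → PA=0x48850  (4 entries read)
#3 VA=0x2848381A468 (r,kernel):
  L0: frame=0x29 idx=5 entry=0x4C007 [P=1 RW=1 US=1 PS=0]
  L1: frame=0x4C idx=18 entry=0x50007 [P=1 RW=1 US=1 PS=0]
  L2: frame=0x50 idx=28 entry=0x54007 [P=1 RW=1 US=1 PS=0]
  L3: frame=0x54 idx=26 entry=0x58007 [P=1 RW=1 US=1 PS=0]
  → PA=0x58468  (4 entries read)

Access #0 PA: 0x33909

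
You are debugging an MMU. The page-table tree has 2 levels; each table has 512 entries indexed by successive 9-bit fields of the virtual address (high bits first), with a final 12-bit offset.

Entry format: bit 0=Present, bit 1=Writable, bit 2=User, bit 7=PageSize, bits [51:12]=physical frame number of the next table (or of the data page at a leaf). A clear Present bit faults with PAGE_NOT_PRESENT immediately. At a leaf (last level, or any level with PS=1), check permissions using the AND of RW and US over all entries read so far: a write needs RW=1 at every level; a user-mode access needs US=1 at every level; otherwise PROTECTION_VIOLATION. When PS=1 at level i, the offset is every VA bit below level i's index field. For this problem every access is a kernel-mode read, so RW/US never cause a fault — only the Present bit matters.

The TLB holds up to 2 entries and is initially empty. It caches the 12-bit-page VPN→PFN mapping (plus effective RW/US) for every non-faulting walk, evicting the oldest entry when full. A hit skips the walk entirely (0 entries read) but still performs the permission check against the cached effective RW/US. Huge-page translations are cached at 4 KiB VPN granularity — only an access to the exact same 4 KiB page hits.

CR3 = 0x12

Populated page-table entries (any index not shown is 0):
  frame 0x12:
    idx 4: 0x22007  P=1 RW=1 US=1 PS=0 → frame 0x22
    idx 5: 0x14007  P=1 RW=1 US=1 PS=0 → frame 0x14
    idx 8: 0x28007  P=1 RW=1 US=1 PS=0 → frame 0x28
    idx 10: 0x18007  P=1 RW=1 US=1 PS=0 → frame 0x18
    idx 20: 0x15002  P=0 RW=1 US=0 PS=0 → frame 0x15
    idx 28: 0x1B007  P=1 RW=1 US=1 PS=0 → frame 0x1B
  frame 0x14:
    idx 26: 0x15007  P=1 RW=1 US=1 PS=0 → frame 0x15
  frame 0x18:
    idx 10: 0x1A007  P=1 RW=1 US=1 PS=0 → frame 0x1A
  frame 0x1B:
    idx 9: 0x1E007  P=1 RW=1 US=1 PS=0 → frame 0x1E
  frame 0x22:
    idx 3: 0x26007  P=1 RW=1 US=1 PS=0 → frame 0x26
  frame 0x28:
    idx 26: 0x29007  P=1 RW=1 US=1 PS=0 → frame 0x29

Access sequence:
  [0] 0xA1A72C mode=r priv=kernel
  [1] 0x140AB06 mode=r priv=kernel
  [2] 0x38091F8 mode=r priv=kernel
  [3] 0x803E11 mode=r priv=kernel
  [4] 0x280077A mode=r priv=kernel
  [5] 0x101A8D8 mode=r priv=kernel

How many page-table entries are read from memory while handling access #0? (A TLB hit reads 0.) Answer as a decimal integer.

Trace:
#0 VA=0xA1A72C (r,kernel):
  L0 @0x12[5] → 0x14007  P=1,RW=1,US=1,PS=0
  L1 @0x14[26] → 0x15007  P=1,RW=1,US=1,PS=0
  ⇒ phys 0x1572C  [2 reads]
#1 VA=0x140AB06 (r,kernel):
  L0 @0x12[10] → 0x18007  P=1,RW=1,US=1,PS=0
  L1 @0x18[10] → 0x1A007  P=1,RW=1,US=1,PS=0
  ⇒ phys 0x1AB06  [2 reads]
#2 VA=0x38091F8 (r,kernel):
  L0 @0x12[28] → 0x1B007  P=1,RW=1,US=1,PS=0
  L1 @0x1B[9] → 0x1E007  P=1,RW=1,US=1,PS=0
  ⇒ phys 0x1E1F8  [2 reads]
#3 VA=0x803E11 (r,kernel):
  L0 @0x12[4] → 0x22007  P=1,RW=1,US=1,PS=0
  L1 @0x22[3] → 0x26007  P=1,RW=1,US=1,PS=0
  ⇒ phys 0x26E11  [2 reads]
#4 VA=0x280077A (r,kernel):
  L0 @0x12[20] → 0x15002  P=0,RW=1,US=0,PS=0
  ⇒ fault: PAGE_NOT_PRESENT  — 1 lookups
#5 VA=0x101A8D8 (r,kernel):
  L0 @0x12[8] → 0x28007  P=1,RW=1,US=1,PS=0
  L1 @0x28[26] → 0x29007  P=1,RW=1,US=1,PS=0
  ⇒ phys 0x298D8  [2 reads]

Entries read for #0: 2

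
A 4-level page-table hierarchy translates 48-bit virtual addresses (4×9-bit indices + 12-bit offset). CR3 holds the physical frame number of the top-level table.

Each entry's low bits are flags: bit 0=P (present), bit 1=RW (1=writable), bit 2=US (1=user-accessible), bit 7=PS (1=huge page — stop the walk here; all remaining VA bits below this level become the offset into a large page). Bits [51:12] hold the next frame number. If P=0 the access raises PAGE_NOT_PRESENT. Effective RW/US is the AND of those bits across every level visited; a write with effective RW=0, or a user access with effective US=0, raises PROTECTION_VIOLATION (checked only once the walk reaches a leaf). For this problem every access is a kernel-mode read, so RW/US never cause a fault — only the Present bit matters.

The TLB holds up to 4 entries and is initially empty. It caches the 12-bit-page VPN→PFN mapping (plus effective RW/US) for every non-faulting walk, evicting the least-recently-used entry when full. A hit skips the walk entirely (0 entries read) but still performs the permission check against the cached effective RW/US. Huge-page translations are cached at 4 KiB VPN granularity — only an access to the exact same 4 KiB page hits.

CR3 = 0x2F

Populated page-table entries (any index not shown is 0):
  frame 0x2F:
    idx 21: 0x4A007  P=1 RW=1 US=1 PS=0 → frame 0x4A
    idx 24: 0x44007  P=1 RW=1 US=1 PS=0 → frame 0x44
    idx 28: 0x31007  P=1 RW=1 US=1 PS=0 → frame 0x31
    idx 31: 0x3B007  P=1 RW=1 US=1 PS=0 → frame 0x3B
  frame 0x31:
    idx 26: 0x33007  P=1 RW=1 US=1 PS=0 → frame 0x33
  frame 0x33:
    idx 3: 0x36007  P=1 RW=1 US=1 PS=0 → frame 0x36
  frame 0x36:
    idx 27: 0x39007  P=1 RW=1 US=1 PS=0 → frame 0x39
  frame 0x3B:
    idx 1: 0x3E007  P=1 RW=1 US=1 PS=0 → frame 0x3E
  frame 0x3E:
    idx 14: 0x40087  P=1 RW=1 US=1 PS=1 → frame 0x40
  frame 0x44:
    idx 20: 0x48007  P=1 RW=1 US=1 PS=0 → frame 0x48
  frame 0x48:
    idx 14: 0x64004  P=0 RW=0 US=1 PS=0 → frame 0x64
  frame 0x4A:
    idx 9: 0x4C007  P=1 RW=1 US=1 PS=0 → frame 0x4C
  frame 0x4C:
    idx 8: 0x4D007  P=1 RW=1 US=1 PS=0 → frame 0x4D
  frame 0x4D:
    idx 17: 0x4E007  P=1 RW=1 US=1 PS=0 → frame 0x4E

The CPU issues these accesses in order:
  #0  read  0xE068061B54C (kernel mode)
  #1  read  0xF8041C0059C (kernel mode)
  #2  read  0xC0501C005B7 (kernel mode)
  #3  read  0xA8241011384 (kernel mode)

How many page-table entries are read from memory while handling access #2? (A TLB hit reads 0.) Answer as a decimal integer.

Walk each access:
#0 VA=0xE068061B54C (r,kernel):
  [0] read 0x2F idx=28: raw=0x31007 flags P=1 W=1 U=1 S=0
  [1] read 0x31 idx=26: raw=0x33007 flags P=1 W=1 U=1 S=0
  [2] read 0x33 idx=3: raw=0x36007 flags P=1 W=1 U=1 S=0
  [3] read 0x36 idx=27: raw=0x39007 flags P=1 W=1 U=1 S=0
  → PA=0x3954C  (4 entries read)
#1 VA=0xF8041C0059C (r,kernel):
  [0] read 0x2F idx=31: raw=0x3B007 flags P=1 W=1 U=1 S=0
  [1] read 0x3B idx=1: raw=0x3E007 flags P=1 W=1 U=1 S=0
  [2] read 0x3E idx=14: raw=0x40087 flags P=1 W=1 U=1 S=1
  → PA=0x4059C (huge @L2)  (3 entries read)
#2 VA=0xC0501C005B7 (r,kernel):
  [0] read 0x2F idx=24: raw=0x44007 flags P=1 W=1 U=1 S=0
  [1] read 0x44 idx=20: raw=0x48007 flags P=1 W=1 U=1 S=0
  [2] read 0x48 idx=14: raw=0x64004 flags P=0 W=0 U=1 S=0
  → PAGE_NOT_PRESENT  (3 entries read)
#3 VA=0xA8241011384 (r,kernel):
  [0] read 0x2F idx=21: raw=0x4A007 flags P=1 W=1 U=1 S=0
  [1] read 0x4A idx=9: raw=0x4C007 flags P=1 W=1 U=1 S=0
  [2] read 0x4C idx=8: raw=0x4D007 flags P=1 W=1 U=1 S=0
  [3] read 0x4D idx=17: raw=0x4E007 flags P=1 W=1 U=1 S=0
  → PA=0x4E384  (4 entries read)

Entries read for #2: 3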